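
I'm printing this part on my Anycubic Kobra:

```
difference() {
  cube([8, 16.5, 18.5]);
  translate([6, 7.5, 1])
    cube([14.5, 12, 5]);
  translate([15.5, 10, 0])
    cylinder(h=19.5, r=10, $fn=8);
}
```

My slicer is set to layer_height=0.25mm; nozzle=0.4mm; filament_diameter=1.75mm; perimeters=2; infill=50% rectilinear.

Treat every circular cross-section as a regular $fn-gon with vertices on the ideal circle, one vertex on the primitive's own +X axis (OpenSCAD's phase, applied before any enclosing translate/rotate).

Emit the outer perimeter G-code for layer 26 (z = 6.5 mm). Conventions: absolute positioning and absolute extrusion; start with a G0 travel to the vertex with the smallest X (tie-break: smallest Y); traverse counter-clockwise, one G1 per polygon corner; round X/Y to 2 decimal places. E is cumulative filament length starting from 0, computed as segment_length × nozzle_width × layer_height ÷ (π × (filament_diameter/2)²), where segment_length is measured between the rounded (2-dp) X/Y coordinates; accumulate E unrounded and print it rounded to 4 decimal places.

At z = 6.5 mm: the cube (footprint 8×16.5) is included at this height; the cube at (6, 7.5) is absent (z outside [1, 6]); the r=10 cylinder at (15.5, 10) contributes a regular 8-gon of circumradius 10; Taking the first minus the rest: starting from the 8×16.5 cube, the r=10 cylinder at (15.5, 10) partially overlaps it — only the 15.09 mm² overlap (of its 282.84 mm²) is removed, clipping the outline — 1 connected region. The outline is a single polygon with 7 vertices. Extrusion per mm of travel: 0.4 × 0.25 / (π × 0.875²) = 0.041575. Accumulating E over each segment gives final E = 2.0785.

G0 X0.00 Y0.00 Z6.50
G1 X8.00 Y0.00 E0.3326
G1 X8.00 Y3.96 E0.4972
G1 X5.50 Y10.00 E0.7690
G1 X8.00 Y16.04 E1.0408
G1 X8.00 Y16.50 E1.0599
G1 X0.00 Y16.50 E1.3925
G1 X0.00 Y0.00 E2.0785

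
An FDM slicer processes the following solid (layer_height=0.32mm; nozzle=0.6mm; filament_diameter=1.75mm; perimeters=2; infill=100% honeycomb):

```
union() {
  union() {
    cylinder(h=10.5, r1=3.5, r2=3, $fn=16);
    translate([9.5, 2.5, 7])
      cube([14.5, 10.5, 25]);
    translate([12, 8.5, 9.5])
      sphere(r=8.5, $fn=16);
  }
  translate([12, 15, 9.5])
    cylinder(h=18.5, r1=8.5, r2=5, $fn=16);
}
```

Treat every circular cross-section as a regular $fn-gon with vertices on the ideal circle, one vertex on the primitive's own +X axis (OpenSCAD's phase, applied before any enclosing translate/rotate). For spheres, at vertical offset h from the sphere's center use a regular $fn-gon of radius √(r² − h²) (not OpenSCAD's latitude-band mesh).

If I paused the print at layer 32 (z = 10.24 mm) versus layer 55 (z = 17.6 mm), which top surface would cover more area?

Layer 32 (z = 10.24): the cone: at t=0.975 of its height the radius interpolates to r₁+(r₂−r₁)t = 3.012, giving a regular 16-gon of that circumradius (area = (16/2)·3.012²·sin(360°/16) = 27.78 mm²); the cube at (9.5, 2.5) (footprint 14.5×10.5) is included at this height (area 152.25 mm²); the r=8.5 sphere at (12, 8.5) slices to a regular 16-gon of circumradius 8.468 (√(r²−h²) with h=0.74 from center) (area = (16/2)·8.468²·sin(360°/16) = 219.51 mm²); Merging all regions: the regions partially overlap — summed areas 399.55 mm² minus the doubly-counted overlap 107.41 mm² gives 292.14 mm² — area = 292.14 mm²; the cone at (12, 15) contributes a regular 16-gon of circumradius 8.360 (interpolated between r1=8.5 and r2=5 at t=0.040) (area = (16/2)·8.360²·sin(360°/16) = 213.96 mm²); Taking the union: the regions partially overlap — summed areas 506.10 mm² minus the doubly-counted overlap 112.10 mm² gives 394.00 mm² — area = 394.00 mm². So its area = 394.00 mm². Layer 55 (z = 17.6): the cone is absent (z outside [0, 10.5]); the cube at (9.5, 2.5) (footprint 14.5×10.5) is included at this height (area 152.25 mm²); the r=8.5 sphere at (12, 8.5) contributes a regular 16-gon of circumradius √(8.5²−8.1²) = 2.577 (area = (16/2)·2.577²·sin(360°/16) = 20.33 mm²); Taking the union: the regions partially overlap — summed areas 172.58 mm² minus the doubly-counted overlap 20.30 mm² gives 152.28 mm² — area = 152.28 mm²; the cone at (12, 15) contributes a regular 16-gon of circumradius 6.968 (interpolated between r1=8.5 and r2=5 at t=0.438) (area = (16/2)·6.968²·sin(360°/16) = 148.63 mm²); Taking the union: the regions partially overlap — summed areas 300.90 mm² minus the doubly-counted overlap 35.43 mm² gives 265.48 mm² — area = 265.48 mm². So its area = 265.48 mm². Layer 32 is larger (394.00 vs 265.48 mm²).

layer 32 (z = 10.24 mm)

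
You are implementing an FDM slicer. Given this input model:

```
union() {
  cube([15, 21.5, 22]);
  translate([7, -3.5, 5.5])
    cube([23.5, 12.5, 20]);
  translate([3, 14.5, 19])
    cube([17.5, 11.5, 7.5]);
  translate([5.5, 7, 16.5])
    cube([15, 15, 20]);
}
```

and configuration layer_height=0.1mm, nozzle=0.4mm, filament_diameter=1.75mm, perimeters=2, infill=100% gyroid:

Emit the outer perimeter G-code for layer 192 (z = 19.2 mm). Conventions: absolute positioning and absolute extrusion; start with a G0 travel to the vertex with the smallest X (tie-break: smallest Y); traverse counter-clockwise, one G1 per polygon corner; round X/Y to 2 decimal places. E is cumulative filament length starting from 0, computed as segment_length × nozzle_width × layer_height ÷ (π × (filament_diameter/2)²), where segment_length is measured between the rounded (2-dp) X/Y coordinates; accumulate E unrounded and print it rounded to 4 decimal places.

At z = 19.2 mm: the 15×21.5 cube contributes its full rectangle; the 23.5×12.5 cube at (7, -3.5) contributes its full rectangle; the 17.5×11.5 cube at (3, 14.5) contributes its full rectangle; the 15×15 cube at (5.5, 7) contributes its full rectangle; Combining (union): the regions partially overlap (shared area 350.75 mm²), so overlapping operands fuse into one piece — 1 connected region. The outline is a single polygon with 10 vertices. Extrusion per mm of travel: 0.4 × 0.1 / (π × 0.875²) = 0.016630. Accumulating E over each segment gives final E = 1.9956.

G0 X0.00 Y0.00 Z19.20
G1 X7.00 Y0.00 E0.1164
G1 X7.00 Y-3.50 E0.1746
G1 X30.50 Y-3.50 E0.5654
G1 X30.50 Y9.00 E0.7733
G1 X20.50 Y9.00 E0.9396
G1 X20.50 Y26.00 E1.2223
G1 X3.00 Y26.00 E1.5133
G1 X3.00 Y21.50 E1.5882
G1 X0.00 Y21.50 E1.6381
G1 X0.00 Y0.00 E1.9956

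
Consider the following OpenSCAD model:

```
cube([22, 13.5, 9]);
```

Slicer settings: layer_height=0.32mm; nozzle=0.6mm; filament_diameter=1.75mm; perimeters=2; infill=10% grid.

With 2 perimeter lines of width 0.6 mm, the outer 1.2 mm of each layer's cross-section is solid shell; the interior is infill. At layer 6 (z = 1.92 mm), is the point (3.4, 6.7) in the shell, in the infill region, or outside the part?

infill

At z = 1.92 mm: the cube (footprint 22×13.5) is included at this height. Overall, the cross-section is a single solid region. The nearest boundary edge runs (0.00, 13.50)→(0.00, 0.00); distance from the point to it = 3.40 mm. The point is inside the cross-section and 3.40 mm from the nearest boundary — more than the 1.2 mm shell width (2 × 0.6), so it's in the infill interior.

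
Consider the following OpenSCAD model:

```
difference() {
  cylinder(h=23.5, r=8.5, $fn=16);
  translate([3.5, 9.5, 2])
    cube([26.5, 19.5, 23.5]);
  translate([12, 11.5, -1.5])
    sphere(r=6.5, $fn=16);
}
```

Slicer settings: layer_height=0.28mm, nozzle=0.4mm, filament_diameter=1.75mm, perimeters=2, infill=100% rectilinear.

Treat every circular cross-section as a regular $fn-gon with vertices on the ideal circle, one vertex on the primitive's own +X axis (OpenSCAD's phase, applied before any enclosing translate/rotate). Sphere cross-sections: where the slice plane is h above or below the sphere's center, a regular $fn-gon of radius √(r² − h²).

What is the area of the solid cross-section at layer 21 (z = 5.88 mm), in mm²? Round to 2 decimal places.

At z = 5.88 mm: the r=8.5 cylinder gives a regular 16-gon of circumradius 8.5 (constant along its height) (area = (16/2)·8.500²·sin(360°/16) = 221.19 mm²); the cube at (3.5, 9.5) is present — its section is the full 26.5×19.5 rectangle (area 516.75 mm²); the sphere at (12, 11.5) does not reach this height (|z−center|=7.380 > r=6.5); Taking the first minus the rest: starting from the r=8.5 cylinder (221.19 mm²), the 26.5×19.5 cube at (3.5, 9.5) misses the remaining region (no effect) — area = 221.19 mm². Overall, the cross-section is a single solid region. Net area = 221.19 mm².

221.19 mm²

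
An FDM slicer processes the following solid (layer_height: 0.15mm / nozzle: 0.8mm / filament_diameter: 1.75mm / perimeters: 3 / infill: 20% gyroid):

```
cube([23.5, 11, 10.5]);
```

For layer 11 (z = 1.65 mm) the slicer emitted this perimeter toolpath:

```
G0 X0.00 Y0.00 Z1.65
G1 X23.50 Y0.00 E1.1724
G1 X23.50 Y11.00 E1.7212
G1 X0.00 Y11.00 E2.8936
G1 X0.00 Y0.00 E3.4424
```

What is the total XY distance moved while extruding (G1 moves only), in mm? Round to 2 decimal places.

69.00 mm

Sum the Euclidean lengths of each G1 segment: total = 69.00 mm.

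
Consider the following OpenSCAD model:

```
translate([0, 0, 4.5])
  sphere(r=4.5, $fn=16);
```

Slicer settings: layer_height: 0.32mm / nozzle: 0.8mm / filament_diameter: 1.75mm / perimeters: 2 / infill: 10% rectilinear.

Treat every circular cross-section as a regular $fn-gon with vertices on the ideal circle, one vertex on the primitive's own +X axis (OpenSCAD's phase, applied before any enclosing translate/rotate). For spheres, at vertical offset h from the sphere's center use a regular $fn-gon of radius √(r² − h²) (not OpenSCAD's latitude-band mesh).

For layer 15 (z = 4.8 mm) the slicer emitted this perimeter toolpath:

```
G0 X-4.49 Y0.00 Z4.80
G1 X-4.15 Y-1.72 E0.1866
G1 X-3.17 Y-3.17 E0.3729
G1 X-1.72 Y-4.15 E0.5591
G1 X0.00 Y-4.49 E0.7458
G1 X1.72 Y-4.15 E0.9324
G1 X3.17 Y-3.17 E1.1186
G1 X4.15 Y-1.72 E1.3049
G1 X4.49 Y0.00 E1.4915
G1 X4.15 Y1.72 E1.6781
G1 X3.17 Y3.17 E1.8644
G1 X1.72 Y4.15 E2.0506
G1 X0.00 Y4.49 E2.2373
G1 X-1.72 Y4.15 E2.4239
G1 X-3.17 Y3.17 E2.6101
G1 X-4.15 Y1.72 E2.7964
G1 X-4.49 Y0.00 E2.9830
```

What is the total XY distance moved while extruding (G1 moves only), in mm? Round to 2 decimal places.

Sum the Euclidean lengths of each G1 segment: total = 28.03 mm.

28.03 mm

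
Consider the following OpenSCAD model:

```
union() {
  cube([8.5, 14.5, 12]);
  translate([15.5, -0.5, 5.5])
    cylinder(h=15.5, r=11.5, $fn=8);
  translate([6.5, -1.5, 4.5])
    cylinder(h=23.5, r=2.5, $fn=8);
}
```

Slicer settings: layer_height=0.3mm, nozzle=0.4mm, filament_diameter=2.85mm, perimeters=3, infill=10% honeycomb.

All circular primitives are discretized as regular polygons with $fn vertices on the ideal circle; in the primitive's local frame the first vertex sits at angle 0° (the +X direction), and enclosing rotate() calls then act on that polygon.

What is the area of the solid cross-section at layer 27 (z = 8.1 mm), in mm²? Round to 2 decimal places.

477.22 mm²

At z = 8.1 mm: the cube (footprint 8.5×14.5) is included at this height (area 123.25 mm²); the r=11.5 cylinder at (15.5, -0.5) contributes a regular 8-gon of circumradius 11.5 (area = (8/2)·11.500²·sin(360°/8) = 374.06 mm²); the cylinder at (6.5, -1.5): section is a regular 8-gon, circumradius r=2.5 (area = (8/2)·2.500²·sin(360°/8) = 17.68 mm²); Taking the union: the regions partially overlap — summed areas 514.99 mm² minus the doubly-counted overlap 37.76 mm² gives 477.22 mm² — area = 477.22 mm². Overall, the cross-section is a single solid region. Net area = 477.22 mm².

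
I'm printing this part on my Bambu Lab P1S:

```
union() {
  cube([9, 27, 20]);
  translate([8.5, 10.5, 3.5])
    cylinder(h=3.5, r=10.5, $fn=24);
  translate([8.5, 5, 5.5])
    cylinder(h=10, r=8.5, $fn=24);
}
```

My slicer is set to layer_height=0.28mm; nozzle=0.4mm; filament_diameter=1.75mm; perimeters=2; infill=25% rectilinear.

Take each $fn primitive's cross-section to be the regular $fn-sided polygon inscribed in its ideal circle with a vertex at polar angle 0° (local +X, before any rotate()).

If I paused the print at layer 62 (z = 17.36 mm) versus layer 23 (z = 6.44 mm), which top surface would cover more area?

Layer 62 (z = 17.36): the cube (footprint 9×27) is included at this height (area 243.00 mm²); the cylinder at (8.5, 10.5) is not intersected at this z (z outside [3.5, 7]); the cylinder at (8.5, 5) is not intersected at this z (z outside [5.5, 15.5]); Taking the union: only the 9×27 cube is present, so the union is just that shape — area = 243.00 mm². So its area = 243.00 mm². Layer 23 (z = 6.44): the 9×27 cube contributes its full rectangle (area 243.00 mm²); the r=10.5 cylinder at (8.5, 10.5) gives a regular 24-gon of circumradius 10.5 (constant along its height) (area = (24/2)·10.500²·sin(360°/24) = 342.42 mm²); the r=8.5 cylinder at (8.5, 5) contributes a regular 24-gon of circumradius 8.5 (area = (24/2)·8.500²·sin(360°/24) = 224.40 mm²); Combining (union): the regions partially overlap — summed areas 809.81 mm² minus the doubly-counted overlap 348.34 mm² gives 461.47 mm² — area = 461.47 mm². So its area = 461.47 mm². Layer 23 is larger (461.47 vs 243.00 mm²).

layer 23 (z = 6.44 mm)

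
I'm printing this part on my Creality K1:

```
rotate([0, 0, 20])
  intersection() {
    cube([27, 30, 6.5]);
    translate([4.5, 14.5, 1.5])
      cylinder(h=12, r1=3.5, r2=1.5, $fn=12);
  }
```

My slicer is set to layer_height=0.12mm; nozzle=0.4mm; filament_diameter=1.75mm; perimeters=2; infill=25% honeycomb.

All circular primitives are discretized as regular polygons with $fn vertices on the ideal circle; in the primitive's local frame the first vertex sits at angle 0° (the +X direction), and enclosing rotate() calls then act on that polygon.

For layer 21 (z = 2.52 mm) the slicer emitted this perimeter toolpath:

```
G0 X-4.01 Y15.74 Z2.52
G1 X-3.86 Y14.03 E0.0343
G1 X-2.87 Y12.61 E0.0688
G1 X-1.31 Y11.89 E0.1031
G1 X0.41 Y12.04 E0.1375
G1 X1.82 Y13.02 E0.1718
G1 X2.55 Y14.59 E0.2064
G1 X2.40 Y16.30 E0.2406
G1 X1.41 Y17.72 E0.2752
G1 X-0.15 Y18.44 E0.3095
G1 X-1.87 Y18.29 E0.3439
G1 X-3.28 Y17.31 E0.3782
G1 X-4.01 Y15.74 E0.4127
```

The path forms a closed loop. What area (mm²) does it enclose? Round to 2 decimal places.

Apply the shoelace formula to the sequence of (X, Y) vertices; enclosed area = 33.26 mm².

33.26 mm²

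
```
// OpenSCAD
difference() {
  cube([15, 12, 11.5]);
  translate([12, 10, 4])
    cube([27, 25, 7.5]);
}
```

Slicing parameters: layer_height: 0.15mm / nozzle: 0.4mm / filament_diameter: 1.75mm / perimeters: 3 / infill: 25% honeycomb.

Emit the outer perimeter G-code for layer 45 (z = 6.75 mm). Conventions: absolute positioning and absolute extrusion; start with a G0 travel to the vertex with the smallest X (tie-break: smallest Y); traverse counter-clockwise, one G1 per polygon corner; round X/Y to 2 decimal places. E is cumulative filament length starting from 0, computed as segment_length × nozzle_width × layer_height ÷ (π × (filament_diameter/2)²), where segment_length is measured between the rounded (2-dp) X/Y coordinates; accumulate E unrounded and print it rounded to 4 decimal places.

G0 X0.00 Y0.00 Z6.75
G1 X15.00 Y0.00 E0.3742
G1 X15.00 Y10.00 E0.6236
G1 X12.00 Y10.00 E0.6985
G1 X12.00 Y12.00 E0.7484
G1 X0.00 Y12.00 E1.0477
G1 X0.00 Y0.00 E1.3470

At z = 6.75 mm: the 15×12 cube contributes its full rectangle; the cube at (12, 10) (footprint 27×25) is included at this height; After the difference (first − rest): starting from the 15×12 cube, the 27×25 cube at (12, 10) partially overlaps it — only the 6.00 mm² overlap (of its 675.00 mm²) is removed, clipping the outline — 1 connected region. The outline is a single polygon with 6 vertices. Extrusion per mm of travel: 0.4 × 0.15 / (π × 0.875²) = 0.024945. Accumulating E over each segment gives final E = 1.3470.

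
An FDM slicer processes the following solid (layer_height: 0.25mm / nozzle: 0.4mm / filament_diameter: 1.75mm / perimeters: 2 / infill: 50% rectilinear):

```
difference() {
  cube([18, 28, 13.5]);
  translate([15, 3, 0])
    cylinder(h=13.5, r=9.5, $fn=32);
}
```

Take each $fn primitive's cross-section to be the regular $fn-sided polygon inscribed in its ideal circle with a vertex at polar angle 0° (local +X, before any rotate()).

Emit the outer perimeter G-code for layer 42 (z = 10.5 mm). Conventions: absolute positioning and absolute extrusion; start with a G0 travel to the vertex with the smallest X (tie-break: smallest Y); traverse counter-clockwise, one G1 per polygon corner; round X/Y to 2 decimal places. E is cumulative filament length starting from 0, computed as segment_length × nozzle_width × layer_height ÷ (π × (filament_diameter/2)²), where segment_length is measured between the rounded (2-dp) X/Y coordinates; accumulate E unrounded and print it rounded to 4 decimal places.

At z = 10.5 mm: the 18×28 cube contributes its full rectangle; the r=9.5 cylinder at (15, 3) gives a regular 32-gon of circumradius 9.5 (constant along its height); After the difference (first − rest): starting from the 18×28 cube, the r=9.5 cylinder at (15, 3) partially overlaps it — only the 135.27 mm² overlap (of its 281.71 mm²) is removed, clipping the outline — 1 connected region. The outline is a single polygon with 16 vertices. Extrusion per mm of travel: 0.4 × 0.25 / (π × 0.875²) = 0.041575. Accumulating E over each segment gives final E = 3.7037.

G0 X0.00 Y0.00 Z10.50
G1 X6.03 Y0.00 E0.2507
G1 X5.68 Y1.15 E0.3007
G1 X5.50 Y3.00 E0.3780
G1 X5.68 Y4.85 E0.4552
G1 X6.22 Y6.64 E0.5330
G1 X7.10 Y8.28 E0.6103
G1 X8.28 Y9.72 E0.6877
G1 X9.72 Y10.90 E0.7651
G1 X11.36 Y11.78 E0.8425
G1 X13.15 Y12.32 E0.9203
G1 X15.00 Y12.50 E0.9975
G1 X16.85 Y12.32 E1.0748
G1 X18.00 Y11.97 E1.1248
G1 X18.00 Y28.00 E1.7912
G1 X0.00 Y28.00 E2.5396
G1 X0.00 Y0.00 E3.7037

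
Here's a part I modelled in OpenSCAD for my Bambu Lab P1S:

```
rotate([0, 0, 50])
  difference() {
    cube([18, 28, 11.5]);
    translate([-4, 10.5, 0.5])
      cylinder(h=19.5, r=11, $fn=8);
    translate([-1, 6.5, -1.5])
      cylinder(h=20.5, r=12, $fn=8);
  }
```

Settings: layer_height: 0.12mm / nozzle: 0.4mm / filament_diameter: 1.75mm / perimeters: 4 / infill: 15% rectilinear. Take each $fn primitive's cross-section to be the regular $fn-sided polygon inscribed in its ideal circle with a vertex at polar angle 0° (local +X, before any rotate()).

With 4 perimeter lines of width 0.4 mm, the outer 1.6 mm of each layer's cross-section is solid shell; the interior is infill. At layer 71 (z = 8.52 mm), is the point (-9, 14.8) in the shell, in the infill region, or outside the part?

At z = 8.52 mm: the cube (footprint 18×28) is included at this height; the r=11 cylinder at (-4, 10.5) gives a regular 8-gon of circumradius 11 (constant along its height); the r=12 cylinder at (-1, 6.5) contributes a regular 8-gon of circumradius 12; Taking the first minus the rest: starting from the 18×28 cube, the r=11 cylinder at (-4, 10.5) partially overlaps it — only the 89.75 mm² overlap (of its 342.24 mm²) is removed, clipping the outline; the r=12 cylinder at (-1, 6.5) partially overlaps it — only the 70.44 mm² overlap (of its 407.29 mm²) is removed, clipping the outline — 1 connected region; (rotated 50° about Z; rotation is an isometry so areas/perimeters/island counts are preserved). Overall, the cross-section is a single solid region. Undo the 50° rotation: the query point maps to (5.552, 16.408) in the un-rotated model frame. The nearest boundary edge runs (7.49, 14.99)→(4.66, 16.16); distance from the point to it = 0.57 mm. The point is inside the cross-section, 0.57 mm from the nearest boundary — within the 1.6 mm shell band (4 × 0.4).

shell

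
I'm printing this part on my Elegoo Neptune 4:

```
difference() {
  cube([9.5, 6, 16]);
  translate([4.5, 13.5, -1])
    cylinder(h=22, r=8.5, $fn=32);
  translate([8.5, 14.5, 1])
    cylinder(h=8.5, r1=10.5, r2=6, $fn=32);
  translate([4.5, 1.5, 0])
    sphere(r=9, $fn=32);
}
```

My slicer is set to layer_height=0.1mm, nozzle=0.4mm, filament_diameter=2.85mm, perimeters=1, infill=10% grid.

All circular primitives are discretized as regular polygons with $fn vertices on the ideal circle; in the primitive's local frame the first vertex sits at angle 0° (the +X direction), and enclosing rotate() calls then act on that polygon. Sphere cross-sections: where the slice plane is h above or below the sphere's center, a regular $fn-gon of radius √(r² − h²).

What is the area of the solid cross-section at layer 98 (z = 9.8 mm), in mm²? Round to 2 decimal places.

51.82 mm²

At z = 9.8 mm: the 9.5×6 cube contributes its full rectangle (area 57.00 mm²); the r=8.5 cylinder at (4.5, 13.5) gives a regular 32-gon of circumradius 8.5 (constant along its height) (area = (32/2)·8.500²·sin(360°/32) = 225.52 mm²); the cone at (8.5, 14.5) is absent (z outside [1, 9.5]); the sphere at (4.5, 1.5) is not intersected at this z (|z−center|=9.800 > r=9); After the difference (first − rest): starting from the 9.5×6 cube (57.00 mm²), the r=8.5 cylinder at (4.5, 13.5) partially overlaps it — only the 5.18 mm² overlap (of its 225.52 mm²) is removed, clipping the outline — area = 51.82 mm². Overall, the cross-section is a single solid region. Net area = 51.82 mm².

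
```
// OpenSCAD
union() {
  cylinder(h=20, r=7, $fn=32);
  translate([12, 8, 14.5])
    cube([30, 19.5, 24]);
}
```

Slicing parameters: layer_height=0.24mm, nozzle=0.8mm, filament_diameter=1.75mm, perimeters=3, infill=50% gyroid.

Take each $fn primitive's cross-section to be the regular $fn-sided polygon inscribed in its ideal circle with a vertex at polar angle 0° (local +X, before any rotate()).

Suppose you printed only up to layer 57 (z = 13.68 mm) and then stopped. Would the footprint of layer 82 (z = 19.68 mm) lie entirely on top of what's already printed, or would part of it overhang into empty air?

Compare the two slices. At z = 13.68: the cylinder: section is a regular 32-gon, circumradius r=7 (area = (32/2)·7.000²·sin(360°/32) = 152.95 mm²); the cube at (12, 8) is absent (z outside [14.5, 38.5]); Taking the union: only the r=7 cylinder is present, so the union is just that shape — area = 152.95 mm². At z = 19.68: the cylinder: section is a regular 32-gon, circumradius r=7 (area = (32/2)·7.000²·sin(360°/32) = 152.95 mm²); the cube at (12, 8) is present — its section is the full 30×19.5 rectangle (area 585.00 mm²); Taking the union: the 2 present regions are separate (no shared area or edge), so areas and boundary lengths simply add and each stays a separate island — area = 737.95 mm². Checking containment: at z = 19.68 the cross-section extends beyond the z = 13.68 cross-section by about 585.00 mm².

part overhangs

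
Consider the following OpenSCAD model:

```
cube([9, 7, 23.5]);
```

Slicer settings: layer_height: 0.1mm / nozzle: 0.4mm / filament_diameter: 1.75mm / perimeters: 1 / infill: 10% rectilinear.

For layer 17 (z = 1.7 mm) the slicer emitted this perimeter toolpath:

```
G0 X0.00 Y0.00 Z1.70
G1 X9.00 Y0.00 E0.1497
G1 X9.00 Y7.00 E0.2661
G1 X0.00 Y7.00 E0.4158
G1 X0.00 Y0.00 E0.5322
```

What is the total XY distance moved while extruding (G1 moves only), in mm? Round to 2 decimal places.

32.00 mm

Sum the Euclidean lengths of each G1 segment: total = 32.00 mm.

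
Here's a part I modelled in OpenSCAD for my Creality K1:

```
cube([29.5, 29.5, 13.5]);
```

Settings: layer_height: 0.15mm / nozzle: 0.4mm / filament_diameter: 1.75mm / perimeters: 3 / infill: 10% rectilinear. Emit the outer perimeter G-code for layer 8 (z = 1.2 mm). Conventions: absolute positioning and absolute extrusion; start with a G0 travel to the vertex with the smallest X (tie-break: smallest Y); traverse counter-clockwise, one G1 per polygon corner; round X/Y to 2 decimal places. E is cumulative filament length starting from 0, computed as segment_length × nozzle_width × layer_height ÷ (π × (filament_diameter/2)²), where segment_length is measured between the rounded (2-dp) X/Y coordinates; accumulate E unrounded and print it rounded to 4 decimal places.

At z = 1.2 mm: the cube is present — its section is the full 29.5×29.5 rectangle. The outline is a single polygon with 4 vertices. Extrusion per mm of travel: 0.4 × 0.15 / (π × 0.875²) = 0.024945. Accumulating E over each segment gives final E = 2.9435.

G0 X0.00 Y0.00 Z1.20
G1 X29.50 Y0.00 E0.7359
G1 X29.50 Y29.50 E1.4718
G1 X0.00 Y29.50 E2.2076
G1 X0.00 Y0.00 E2.9435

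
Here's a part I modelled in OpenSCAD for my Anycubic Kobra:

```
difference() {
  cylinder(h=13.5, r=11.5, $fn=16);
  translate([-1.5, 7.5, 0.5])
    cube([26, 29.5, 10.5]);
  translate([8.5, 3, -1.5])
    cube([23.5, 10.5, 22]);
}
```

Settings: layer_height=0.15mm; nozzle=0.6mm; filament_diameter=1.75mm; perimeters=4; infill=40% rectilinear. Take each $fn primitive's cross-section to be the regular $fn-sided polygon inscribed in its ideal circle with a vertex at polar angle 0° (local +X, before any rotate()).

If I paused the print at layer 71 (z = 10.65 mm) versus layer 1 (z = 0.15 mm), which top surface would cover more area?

layer 1 (z = 0.15 mm)

Layer 71 (z = 10.65): the r=11.5 cylinder gives a regular 16-gon of circumradius 11.5 (constant along its height) (area = (16/2)·11.500²·sin(360°/16) = 404.88 mm²); the cube at (-1.5, 7.5) (footprint 26×29.5) is included at this height (area 767.00 mm²); the 23.5×10.5 cube at (8.5, 3) contributes its full rectangle (area 246.75 mm²); Subtracting the remaining from the first: starting from the r=11.5 cylinder (404.88 mm²), the 26×29.5 cube at (-1.5, 7.5) partially overlaps it — only the 28.59 mm² overlap (of its 767.00 mm²) is removed, clipping the outline; the 23.5×10.5 cube at (8.5, 3) partially overlaps it — only the 6.55 mm² overlap (of its 246.75 mm²) is removed, clipping the outline — area = 369.74 mm². So its area = 369.74 mm². Layer 1 (z = 0.15): the r=11.5 cylinder contributes a regular 16-gon of circumradius 11.5 (area = (16/2)·11.500²·sin(360°/16) = 404.88 mm²); the cube at (-1.5, 7.5) is not intersected at this z (z outside [0.5, 11]); the 23.5×10.5 cube at (8.5, 3) contributes its full rectangle (area 246.75 mm²); Subtracting the remaining from the first: starting from the r=11.5 cylinder (404.88 mm²), the 23.5×10.5 cube at (8.5, 3) partially overlaps it — only the 6.55 mm² overlap (of its 246.75 mm²) is removed, clipping the outline — area = 398.33 mm². So its area = 398.33 mm². Layer 1 is larger (398.33 vs 369.74 mm²).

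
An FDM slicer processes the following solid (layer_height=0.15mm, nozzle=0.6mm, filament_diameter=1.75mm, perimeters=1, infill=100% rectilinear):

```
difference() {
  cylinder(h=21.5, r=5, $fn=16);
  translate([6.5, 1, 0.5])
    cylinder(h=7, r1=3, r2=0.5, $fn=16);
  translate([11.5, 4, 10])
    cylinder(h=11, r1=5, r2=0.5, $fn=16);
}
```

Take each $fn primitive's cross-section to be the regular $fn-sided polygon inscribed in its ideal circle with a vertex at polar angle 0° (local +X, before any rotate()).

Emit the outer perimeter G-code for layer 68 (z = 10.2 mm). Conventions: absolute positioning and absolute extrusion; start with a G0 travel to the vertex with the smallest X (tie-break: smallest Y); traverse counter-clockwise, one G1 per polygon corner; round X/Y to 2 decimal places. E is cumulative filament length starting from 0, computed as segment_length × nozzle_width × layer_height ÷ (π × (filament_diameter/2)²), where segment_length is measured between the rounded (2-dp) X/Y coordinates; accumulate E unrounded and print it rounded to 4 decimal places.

G0 X-5.00 Y0.00 Z10.20
G1 X-4.62 Y-1.91 E0.0729
G1 X-3.54 Y-3.54 E0.1460
G1 X-1.91 Y-4.62 E0.2192
G1 X0.00 Y-5.00 E0.2921
G1 X1.91 Y-4.62 E0.3649
G1 X3.54 Y-3.54 E0.4381
G1 X4.62 Y-1.91 E0.5113
G1 X5.00 Y0.00 E0.5841
G1 X4.62 Y1.91 E0.6570
G1 X3.54 Y3.54 E0.7302
G1 X1.91 Y4.62 E0.8033
G1 X0.00 Y5.00 E0.8762
G1 X-1.91 Y4.62 E0.9491
G1 X-3.54 Y3.54 E1.0222
G1 X-4.62 Y1.91 E1.0954
G1 X-5.00 Y0.00 E1.1683

At z = 10.2 mm: the cylinder: section is a regular 16-gon, circumradius r=5; the cone at (6.5, 1) does not reach this height (z outside [0.5, 7.5]); the cone at (11.5, 4) contributes a regular 16-gon of circumradius 4.918 (interpolated between r1=5 and r2=0.5 at t=0.018); Taking the first minus the rest: starting from the r=5 cylinder, the cone at (11.5, 4) misses the remaining region (no effect) — 1 connected region. The outline is a single polygon with 16 vertices. Extrusion per mm of travel: 0.6 × 0.15 / (π × 0.875²) = 0.037418. Accumulating E over each segment gives final E = 1.1683.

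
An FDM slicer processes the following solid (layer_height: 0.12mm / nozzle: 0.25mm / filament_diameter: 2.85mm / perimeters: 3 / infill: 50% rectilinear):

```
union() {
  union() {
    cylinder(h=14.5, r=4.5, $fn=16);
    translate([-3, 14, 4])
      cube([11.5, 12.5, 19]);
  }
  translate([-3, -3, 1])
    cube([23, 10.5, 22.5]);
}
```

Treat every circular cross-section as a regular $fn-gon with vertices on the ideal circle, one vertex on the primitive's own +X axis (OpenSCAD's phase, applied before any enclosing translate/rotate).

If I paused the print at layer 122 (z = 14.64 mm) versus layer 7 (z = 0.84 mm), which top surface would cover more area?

Layer 122 (z = 14.64): the cylinder does not reach this height (z outside [0, 14.5]); the 11.5×12.5 cube at (-3, 14) contributes its full rectangle (area 143.75 mm²); Taking the union: only the 11.5×12.5 cube at (-3, 14) is present, so the union is just that shape — area = 143.75 mm²; the cube at (-3, -3) (footprint 23×10.5) is included at this height (area 241.50 mm²); Merging all regions: the 2 present regions are separate (no shared area or edge), so areas and boundary lengths simply add and each stays a separate island — area = 385.25 mm². So its area = 385.25 mm². Layer 7 (z = 0.84): the r=4.5 cylinder gives a regular 16-gon of circumradius 4.5 (constant along its height) (area = (16/2)·4.500²·sin(360°/16) = 61.99 mm²); the cube at (-3, 14) does not reach this height (z outside [4, 23]); Combining (union): only the r=4.5 cylinder is present, so the union is just that shape — area = 61.99 mm²; the cube at (-3, -3) is not intersected at this z (z outside [1, 23.5]); Combining (union): only that combined region is present, so the union is just that shape — area = 61.99 mm². So its area = 61.99 mm². Layer 122 is larger (385.25 vs 61.99 mm²).

layer 122 (z = 14.64 mm)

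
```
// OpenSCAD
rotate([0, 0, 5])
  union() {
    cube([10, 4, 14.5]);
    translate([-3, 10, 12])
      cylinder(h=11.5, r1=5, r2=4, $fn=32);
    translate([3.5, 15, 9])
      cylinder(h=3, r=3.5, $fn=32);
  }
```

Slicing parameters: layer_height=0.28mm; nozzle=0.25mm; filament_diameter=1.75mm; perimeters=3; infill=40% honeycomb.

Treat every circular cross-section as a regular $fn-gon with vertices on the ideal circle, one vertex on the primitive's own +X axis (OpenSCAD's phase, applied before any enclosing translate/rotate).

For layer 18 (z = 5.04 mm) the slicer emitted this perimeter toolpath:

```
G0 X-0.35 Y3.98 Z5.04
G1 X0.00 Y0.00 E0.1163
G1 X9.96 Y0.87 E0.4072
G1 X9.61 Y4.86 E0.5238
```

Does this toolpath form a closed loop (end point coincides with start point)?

no

Start point (G0): (-0.35, 3.98). End point (last G1): the path does not return to the start — open.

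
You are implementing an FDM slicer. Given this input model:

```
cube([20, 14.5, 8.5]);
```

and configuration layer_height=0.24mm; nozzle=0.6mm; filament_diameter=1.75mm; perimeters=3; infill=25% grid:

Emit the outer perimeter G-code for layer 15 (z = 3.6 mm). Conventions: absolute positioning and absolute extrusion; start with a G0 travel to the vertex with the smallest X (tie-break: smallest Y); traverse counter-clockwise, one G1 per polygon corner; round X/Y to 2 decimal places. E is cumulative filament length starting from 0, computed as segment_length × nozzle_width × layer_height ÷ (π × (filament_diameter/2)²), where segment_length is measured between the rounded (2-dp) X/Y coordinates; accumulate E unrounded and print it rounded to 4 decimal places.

G0 X0.00 Y0.00 Z3.60
G1 X20.00 Y0.00 E1.1974
G1 X20.00 Y14.50 E2.0655
G1 X0.00 Y14.50 E3.2628
G1 X0.00 Y0.00 E4.1309

At z = 3.6 mm: the cube is present — its section is the full 20×14.5 rectangle. The outline is a single polygon with 4 vertices. Extrusion per mm of travel: 0.6 × 0.24 / (π × 0.875²) = 0.059868. Accumulating E over each segment gives final E = 4.1309.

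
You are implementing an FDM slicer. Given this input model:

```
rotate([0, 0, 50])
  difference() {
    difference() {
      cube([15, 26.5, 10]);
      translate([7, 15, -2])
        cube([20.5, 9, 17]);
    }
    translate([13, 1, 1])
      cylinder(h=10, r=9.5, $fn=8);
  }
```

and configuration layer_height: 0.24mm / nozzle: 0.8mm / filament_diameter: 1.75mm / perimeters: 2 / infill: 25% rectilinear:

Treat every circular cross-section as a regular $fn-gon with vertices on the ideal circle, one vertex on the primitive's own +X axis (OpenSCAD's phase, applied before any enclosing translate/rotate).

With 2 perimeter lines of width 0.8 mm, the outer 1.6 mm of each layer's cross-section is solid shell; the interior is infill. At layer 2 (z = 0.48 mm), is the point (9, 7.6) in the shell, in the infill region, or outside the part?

outside

At z = 0.48 mm: the cube is present — its section is the full 15×26.5 rectangle; the cube at (7, 15) (footprint 20.5×9) is included at this height; Taking the first minus the rest: starting from the 15×26.5 cube, the 20.5×9 cube at (7, 15) partially overlaps it — only the 72.00 mm² overlap (of its 184.50 mm²) is removed, clipping the outline — 1 connected region; the cylinder at (13, 1) is absent (z outside [1, 11]); Subtracting the remaining from the first: none of the subtracted shapes is present at this height, so the result so far is unchanged — 1 connected region; (whole slice rotated 50° about Z — lengths, areas and connectivity unchanged). Overall, the cross-section is a single solid region. Undo the 50° rotation: the query point maps to (11.607, -2.009) in the un-rotated model frame. The nearest boundary edge runs (15.00, 0.00)→(0.00, 0.00); distance from the point to it = 2.01 mm. The point is not inside any of the regions above, so it lies outside the cross-section (2.01 mm from the nearest boundary).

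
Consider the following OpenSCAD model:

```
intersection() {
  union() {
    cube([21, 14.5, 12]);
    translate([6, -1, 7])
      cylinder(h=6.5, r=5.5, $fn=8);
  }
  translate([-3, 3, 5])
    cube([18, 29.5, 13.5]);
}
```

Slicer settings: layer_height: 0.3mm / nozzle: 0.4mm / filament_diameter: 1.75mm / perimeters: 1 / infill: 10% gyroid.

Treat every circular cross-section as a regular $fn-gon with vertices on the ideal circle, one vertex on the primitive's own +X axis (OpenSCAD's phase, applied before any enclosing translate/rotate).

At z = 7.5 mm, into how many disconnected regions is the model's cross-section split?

At z = 7.5 mm: the cube is present — its section is the full 21×14.5 rectangle; the r=5.5 cylinder at (6, -1) contributes a regular 8-gon of circumradius 5.5; Merging all regions: the regions partially overlap (shared area 32.19 mm²), so overlapping operands fuse into one piece — 1 connected region; the cube at (-3, 3) is present — its section is the full 18×29.5 rectangle; Taking the intersection: the 18×29.5 cube at (-3, 3) partially overlaps that combined region; clipping to the common part keeps 172.50 mm² — 1 connected region. The result has 1 disconnected region.

1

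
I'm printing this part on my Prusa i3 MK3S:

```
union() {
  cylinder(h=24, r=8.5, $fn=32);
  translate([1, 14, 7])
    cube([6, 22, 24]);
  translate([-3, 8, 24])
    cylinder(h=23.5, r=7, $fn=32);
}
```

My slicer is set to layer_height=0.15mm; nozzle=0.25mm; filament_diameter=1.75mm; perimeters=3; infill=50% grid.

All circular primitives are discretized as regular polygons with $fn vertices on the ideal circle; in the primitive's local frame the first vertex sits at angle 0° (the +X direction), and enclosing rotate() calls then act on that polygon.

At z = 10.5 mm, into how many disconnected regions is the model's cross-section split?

2

At z = 10.5 mm: the r=8.5 cylinder contributes a regular 32-gon of circumradius 8.5; the cube at (1, 14) is present — its section is the full 6×22 rectangle; the cylinder at (-3, 8) is not intersected at this z (z outside [24, 47.5]); Taking the union: the 2 present regions are separate (no shared area or edge), so areas and boundary lengths simply add and each stays a separate island — 2 connected regions. The result has 2 disconnected regions.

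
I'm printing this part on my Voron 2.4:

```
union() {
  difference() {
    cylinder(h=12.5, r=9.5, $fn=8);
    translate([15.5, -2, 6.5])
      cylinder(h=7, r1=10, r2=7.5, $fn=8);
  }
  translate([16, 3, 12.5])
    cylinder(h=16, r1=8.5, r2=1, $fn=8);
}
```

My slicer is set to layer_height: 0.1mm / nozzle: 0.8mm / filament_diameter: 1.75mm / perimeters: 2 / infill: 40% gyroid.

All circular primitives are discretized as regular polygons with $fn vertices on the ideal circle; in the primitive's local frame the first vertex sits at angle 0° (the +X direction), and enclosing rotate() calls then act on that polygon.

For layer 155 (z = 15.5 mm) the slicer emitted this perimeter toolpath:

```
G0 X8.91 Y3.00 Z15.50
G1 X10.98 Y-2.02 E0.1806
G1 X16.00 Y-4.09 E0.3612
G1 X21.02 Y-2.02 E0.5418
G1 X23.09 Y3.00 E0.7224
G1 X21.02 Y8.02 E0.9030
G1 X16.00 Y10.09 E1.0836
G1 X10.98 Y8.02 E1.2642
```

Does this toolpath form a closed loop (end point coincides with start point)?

Start point (G0): (8.91, 3.00). End point (last G1): the path does not return to the start — open.

no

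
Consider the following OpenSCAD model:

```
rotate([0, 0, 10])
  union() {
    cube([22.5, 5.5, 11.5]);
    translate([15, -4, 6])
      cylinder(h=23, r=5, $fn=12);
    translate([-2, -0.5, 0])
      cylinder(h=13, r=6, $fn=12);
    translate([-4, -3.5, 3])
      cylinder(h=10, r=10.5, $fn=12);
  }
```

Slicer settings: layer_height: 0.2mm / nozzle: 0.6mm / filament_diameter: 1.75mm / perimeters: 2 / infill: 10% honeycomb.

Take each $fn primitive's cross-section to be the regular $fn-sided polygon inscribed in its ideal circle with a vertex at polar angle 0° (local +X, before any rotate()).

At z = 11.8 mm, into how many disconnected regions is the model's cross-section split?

At z = 11.8 mm: the cube is not intersected at this z (z outside [0, 11.5]); the r=5 cylinder at (15, -4) contributes a regular 12-gon of circumradius 5; the cylinder at (-2, -0.5): section is a regular 12-gon, circumradius r=6; the r=10.5 cylinder at (-4, -3.5) gives a regular 12-gon of circumradius 10.5 (constant along its height); Merging all regions: the regions partially overlap (shared area 108.00 mm²), so overlapping operands fuse into one piece — 2 connected regions; (rotated 10° about Z; rotation is an isometry so areas/perimeters/island counts are preserved). The result has 2 disconnected regions.

2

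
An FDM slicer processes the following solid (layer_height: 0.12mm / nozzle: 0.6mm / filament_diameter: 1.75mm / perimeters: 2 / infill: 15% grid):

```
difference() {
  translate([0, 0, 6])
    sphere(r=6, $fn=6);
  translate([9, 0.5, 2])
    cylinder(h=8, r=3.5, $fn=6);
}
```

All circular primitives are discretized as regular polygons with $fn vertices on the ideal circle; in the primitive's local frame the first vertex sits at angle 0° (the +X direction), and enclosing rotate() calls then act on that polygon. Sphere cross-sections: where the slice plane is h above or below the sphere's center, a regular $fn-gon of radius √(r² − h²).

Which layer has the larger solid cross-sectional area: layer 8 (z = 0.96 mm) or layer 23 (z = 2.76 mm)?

Layer 8 (z = 0.96): the r=6 sphere contributes a regular 6-gon of circumradius √(6²−5.04²) = 3.256 (area = (6/2)·3.256²·sin(360°/6) = 27.54 mm²); the cylinder at (9, 0.5) does not reach this height (z outside [2, 10]); Subtracting the remaining from the first: none of the subtracted shapes is present at this height, so the r=6 sphere is unchanged — area = 27.54 mm². So its area = 27.54 mm². Layer 23 (z = 2.76): the r=6 sphere slices to a regular 6-gon of circumradius 5.050 (√(r²−h²) with h=3.24 from center) (area = (6/2)·5.050²·sin(360°/6) = 66.26 mm²); the r=3.5 cylinder at (9, 0.5) gives a regular 6-gon of circumradius 3.5 (constant along its height) (area = (6/2)·3.500²·sin(360°/6) = 31.83 mm²); After the difference (first − rest): starting from the r=6 sphere (66.26 mm²), the r=3.5 cylinder at (9, 0.5) misses the remaining region (no effect) — area = 66.26 mm². So its area = 66.26 mm². Layer 23 is larger (66.26 vs 27.54 mm²).

layer 23 (z = 2.76 mm)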